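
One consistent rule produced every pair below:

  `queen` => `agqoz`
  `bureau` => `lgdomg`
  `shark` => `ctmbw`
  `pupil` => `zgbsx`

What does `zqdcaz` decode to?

Shifts by position in queen: pos 0: q→a (+10), pos 1: u→g (+12), pos 2: e→q (+12), pos 3: e→o (+10), pos 4: n→z (+12) — repeating every 3. The shifts repeat in a cycle of length 3: positions 0,1,… shift by +10, +12, +12, then the pattern repeats.
Reversing it on zqdcaz: z−10=p, q−12=e, d−12=r, c−10=s, a−12=o, z−12=n.

person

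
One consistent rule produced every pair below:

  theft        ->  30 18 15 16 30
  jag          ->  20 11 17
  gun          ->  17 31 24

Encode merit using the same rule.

23 15 28 19 30

t is letter #20 and maps to 30: an offset of 10. Letters become their 1-based position plus 10 (so a→11, b→12, …).
For merit: m=13→23, e=5→15, r=18→28, i=9→19, t=20→30.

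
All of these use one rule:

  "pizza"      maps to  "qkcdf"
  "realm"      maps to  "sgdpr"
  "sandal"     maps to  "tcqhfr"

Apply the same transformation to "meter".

In pizza: p→q is +1, i→k is +2, z→c is +3, z→d is +4 — the shift increases by 1 each position. Letter i (0-indexed) is shifted by i+1, so successive shifts are 1, 2, 3, ….
Applying it to meter: m+1=n, e+2=g, t+3=w, e+4=i, r+5=w.

ngwiw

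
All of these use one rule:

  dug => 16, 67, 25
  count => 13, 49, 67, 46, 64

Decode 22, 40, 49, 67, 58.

flour

d(#4)→16 and u(#21)→67: differences scale by 3, so n = 3·pos + 4. With a=1..z=26, the number is 3·pos + 4.
Reversing it on 22, 40, 49, 67, 58: 22→(22−4)÷3=6=f, 40→(40−4)÷3=12=l, 49→(49−4)÷3=15=o, 67→(67−4)÷3=21=u, 58→(58−4)÷3=18=r.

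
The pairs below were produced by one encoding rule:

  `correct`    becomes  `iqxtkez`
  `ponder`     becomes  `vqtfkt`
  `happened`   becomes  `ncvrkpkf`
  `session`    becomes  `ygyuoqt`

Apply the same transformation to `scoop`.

Shifts by position in correct: pos 0: c→i (+6), pos 1: o→q (+2), pos 2: r→x (+6), pos 3: r→t (+2) — repeating every 2. A repeating key of period 2 is used — shifts +6, +2 over and over.
Applying it to scoop: s+6=y, c+2=e, o+6=u, o+2=q, p+6=v.

yeuqv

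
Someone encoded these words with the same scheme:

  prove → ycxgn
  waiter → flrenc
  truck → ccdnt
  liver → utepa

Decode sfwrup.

jungle

Shifts by position in prove: pos 0: p→y (+9), pos 1: r→c (+11), pos 2: o→x (+9), pos 3: v→g (+11) — repeating every 2. The shifts repeat in a cycle of length 2: positions 0,1,… shift by +9, +11, then the pattern repeats.
Undoing it on sfwrup: s−9=j, f−11=u, w−9=n, r−11=g, u−9=l, p−11=e.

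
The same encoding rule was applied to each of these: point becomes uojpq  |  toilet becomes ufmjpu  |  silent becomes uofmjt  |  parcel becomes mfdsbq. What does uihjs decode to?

right

The word is reversed, then every letter is shifted forward by 1.
Undoing it on uihjs: shift back: u−1=t, i−1=h, h−1=g, j−1=i, s−1=r → thgir; then reverse → right.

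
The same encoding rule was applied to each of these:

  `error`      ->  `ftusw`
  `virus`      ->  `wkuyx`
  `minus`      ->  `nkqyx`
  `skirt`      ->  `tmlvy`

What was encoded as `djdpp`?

chalk

In error: e→f is +1, r→t is +2, r→u is +3, o→s is +4 — the shift increases by 1 each position. Each letter shifts forward by (position + 1), i.e. 1, 2, 3, … — the shift grows by one for each successive letter.
Decoding djdpp: d−1=c, j−2=h, d−3=a, p−4=l, p−5=k.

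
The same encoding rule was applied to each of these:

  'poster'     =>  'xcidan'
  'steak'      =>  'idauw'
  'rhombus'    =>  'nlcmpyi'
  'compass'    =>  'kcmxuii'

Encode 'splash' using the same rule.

ixruil

p(15)→x(23) and o(14)→c(2) fit y≡21x+20 (mod 26); the inverse of 21 mod 26 is 5. Each letter's alphabet position (a=0..z=25) is mapped through 21·x+20 mod 26 — an affine cipher.
Applying it to splash: s(18)→21·18+20≡8=i; p(15)→21·15+20≡23=x; l(11)→21·11+20≡17=r; a(0)→21·0+20≡20=u; s(18)→21·18+20≡8=i; h(7)→21·7+20≡11=l (all mod 26).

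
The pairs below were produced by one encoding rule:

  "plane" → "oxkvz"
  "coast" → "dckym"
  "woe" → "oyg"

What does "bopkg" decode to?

wafer

The output letters match the input read backwards, each shifted +10: plane reversed is enalp. The word is reversed, then every letter is shifted forward by 10.
Undoing it on bopkg: shift back: b−10=r, o−10=e, p−10=f, k−10=a, g−10=w → refaw; then reverse → wafer.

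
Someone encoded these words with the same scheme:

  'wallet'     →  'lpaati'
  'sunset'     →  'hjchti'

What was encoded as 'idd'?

too

Compare letters: w→l is +15, a→p is +15, l→a is +15 — a constant shift. It's a constant shift of +15 (ROT15).
Reversing it on idd: i−15=t, d−15=o, d−15=o.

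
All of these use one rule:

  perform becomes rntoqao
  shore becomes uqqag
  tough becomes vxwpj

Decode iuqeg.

glove

Shifts by position in perform: pos 0: p→r (+2), pos 1: e→n (+9), pos 2: r→t (+2), pos 3: f→o (+9) — repeating every 2. It's a Vigenère-style cipher with numeric key [2,9]: position i shifts by key[i mod 2].
Decoding iuqeg: i−2=g, u−9=l, q−2=o, e−9=v, g−2=e.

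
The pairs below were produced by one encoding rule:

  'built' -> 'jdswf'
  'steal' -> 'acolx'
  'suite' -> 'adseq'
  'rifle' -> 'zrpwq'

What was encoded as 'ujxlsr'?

manage

Letter i (0-indexed) is shifted by i+8, so successive shifts are 8, 9, 10, ….
Undoing it on ujxlsr: u−8=m, j−9=a, x−10=n, l−11=a, s−12=g, r−13=e.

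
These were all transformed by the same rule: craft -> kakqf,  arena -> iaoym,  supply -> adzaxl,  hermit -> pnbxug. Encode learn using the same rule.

tnkcz

In craft: c→k is +8, r→a is +9, a→k is +10, f→q is +11 — the shift increases by 1 each position. Letter i (0-indexed) is shifted by i+8, so successive shifts are 8, 9, 10, ….
For learn: l+8=t, e+9=n, a+10=k, r+11=c, n+12=z.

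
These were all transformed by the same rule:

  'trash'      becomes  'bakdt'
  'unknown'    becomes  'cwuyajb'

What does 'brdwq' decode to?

In trash: t→b is +8, r→a is +9, a→k is +10, s→d is +11 — the shift increases by 1 each position. Each letter shifts forward by (position + 8), i.e. 8, 9, 10, … — the shift grows by one for each successive letter.
Undoing it on brdwq: b−8=t, r−9=i, d−10=t, w−11=l, q−12=e.

title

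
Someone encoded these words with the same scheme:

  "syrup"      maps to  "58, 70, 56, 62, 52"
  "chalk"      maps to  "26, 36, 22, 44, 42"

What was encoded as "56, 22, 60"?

s(#19)→58 and y(#25)→70: differences scale by 2, so n = 2·pos + 20. With a=1..z=26, the number is 2·pos + 20.
Decoding 56, 22, 60: 56→(56−20)÷2=18=r, 22→(22−20)÷2=1=a, 60→(60−20)÷2=20=t.

rat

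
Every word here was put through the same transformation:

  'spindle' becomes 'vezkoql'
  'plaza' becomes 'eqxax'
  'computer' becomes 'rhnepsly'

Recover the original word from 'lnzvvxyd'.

emissary

s(18)→v(21) and p(15)→e(4) fit y≡23x+23 (mod 26); the inverse of 23 mod 26 is 17. Each letter's alphabet position (a=0..z=25) is mapped through 23·x+23 mod 26 — an affine cipher.
Undoing it on lnzvvxyd: l(11)→17·(11−23)≡4=e; n(13)→17·(13−23)≡12=m; z(25)→17·(25−23)≡8=i; v(21)→17·(21−23)≡18=s; v(21)→17·(21−23)≡18=s; x(23)→17·(23−23)≡0=a; y(24)→17·(24−23)≡17=r; d(3)→17·(3−23)≡24=y (all mod 26).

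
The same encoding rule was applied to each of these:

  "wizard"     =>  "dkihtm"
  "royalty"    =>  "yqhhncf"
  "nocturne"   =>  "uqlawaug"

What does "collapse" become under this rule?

jquscyzg

Shifts by position in wizard: pos 0: w→d (+7), pos 1: i→k (+2), pos 2: z→i (+9), pos 3: a→h (+7), pos 4: r→t (+2), pos 5: d→m (+9) — repeating every 3. The shifts repeat in a cycle of length 3: positions 0,1,… shift by +7, +2, +9, then the pattern repeats.
On collapse: c+7=j, o+2=q, l+9=u, l+7=s, a+2=c, p+9=y, s+7=z, e+2=g.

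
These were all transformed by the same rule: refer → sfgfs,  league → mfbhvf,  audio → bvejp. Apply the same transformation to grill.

hsjmm

Compare letters: r→s is +1, e→f is +1, f→g is +1 — a constant shift. Every letter moves 1 place later in the alphabet, wrapping around z→a.
For grill: g+1=h, r+1=s, i+1=j, l+1=m, l+1=m.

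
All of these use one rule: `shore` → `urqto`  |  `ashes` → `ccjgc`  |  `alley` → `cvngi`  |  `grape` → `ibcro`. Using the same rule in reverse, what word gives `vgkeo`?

twice

The shifts repeat in a cycle of length 3: positions 0,1,… shift by +2, +10, +2, then the pattern repeats.
Decoding vgkeo: v−2=t, g−10=w, k−2=i, e−2=c, o−10=e.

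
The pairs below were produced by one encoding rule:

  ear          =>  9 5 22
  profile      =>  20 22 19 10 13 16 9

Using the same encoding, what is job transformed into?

14 19 6

Each letter is replaced by its alphabet position (a=1..z=26) + 4.
For job: j=10→14, o=15→19, b=2→6.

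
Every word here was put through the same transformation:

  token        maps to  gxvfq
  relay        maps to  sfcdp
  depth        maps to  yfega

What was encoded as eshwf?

t(19)→g(6) and o(14)→x(23) fit y≡7x+3 (mod 26); the inverse of 7 mod 26 is 15. Each letter's alphabet position (a=0..z=25) is mapped through 7·x+3 mod 26 — an affine cipher.
Reversing it on eshwf: e(4)→15·(4−3)≡15=p; s(18)→15·(18−3)≡17=r; h(7)→15·(7−3)≡8=i; w(22)→15·(22−3)≡25=z; f(5)→15·(5−3)≡4=e (all mod 26).

prize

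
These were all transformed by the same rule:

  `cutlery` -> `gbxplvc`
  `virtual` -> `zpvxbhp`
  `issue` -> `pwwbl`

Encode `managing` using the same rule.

Vowels shift forward by 7 and consonants shift forward by 4.
On managing: m(cons)+4=q, a(vowel)+7=h, n(cons)+4=r, a(vowel)+7=h, g(cons)+4=k, i(vowel)+7=p, n(cons)+4=r, g(cons)+4=k.

qhrhkprk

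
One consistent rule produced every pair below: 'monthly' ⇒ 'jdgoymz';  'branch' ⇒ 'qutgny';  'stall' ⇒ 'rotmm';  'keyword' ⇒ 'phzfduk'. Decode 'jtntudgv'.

macaroni

This is an affine cipher: with a=0,…,z=25, each position x becomes (23x+19) mod 26.
Undoing it on jtntudgv: j(9)→17·(9−19)≡12=m; t(19)→17·(19−19)≡0=a; n(13)→17·(13−19)≡2=c; t(19)→17·(19−19)≡0=a; u(20)→17·(20−19)≡17=r; d(3)→17·(3−19)≡14=o; g(6)→17·(6−19)≡13=n; v(21)→17·(21−19)≡8=i (all mod 26).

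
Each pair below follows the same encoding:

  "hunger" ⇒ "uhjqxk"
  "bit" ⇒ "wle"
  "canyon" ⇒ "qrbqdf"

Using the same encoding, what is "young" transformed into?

The output letters match the input read backwards, each shifted +3: hunger reversed is regnuh. The word is reversed, then every letter is shifted forward by 3.
On young: reverse → gnuoy; then shift: g+3=j, n+3=q, u+3=x, o+3=r, y+3=b.

jqxrb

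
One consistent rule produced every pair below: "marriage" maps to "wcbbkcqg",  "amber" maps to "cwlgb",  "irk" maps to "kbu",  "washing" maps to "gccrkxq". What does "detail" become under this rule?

The shift depends on letter class: consonant m→w is +10, but vowel a→c is +2. Vowels shift forward by 2 and consonants shift forward by 10.
On detail: d(cons)+10=n, e(vowel)+2=g, t(cons)+10=d, a(vowel)+2=c, i(vowel)+2=k, l(cons)+10=v.

ngdckv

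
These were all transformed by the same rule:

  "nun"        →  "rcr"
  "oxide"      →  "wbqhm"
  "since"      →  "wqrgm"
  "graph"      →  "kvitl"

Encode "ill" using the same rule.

The shift depends on letter class: consonant n→r is +4, but vowel u→c is +8. Two shifts are in play — +8 for a/e/i/o/u, +4 for every other letter.
Applying it to ill: i(vowel)+8=q, l(cons)+4=p, l(cons)+4=p.

qpp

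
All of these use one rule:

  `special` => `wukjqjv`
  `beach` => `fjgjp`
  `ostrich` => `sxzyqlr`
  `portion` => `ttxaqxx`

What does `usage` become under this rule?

yxgnm

The shift increases by 1 at each position, starting from +4: 4, 5, 6, ….
Applying it to usage: u+4=y, s+5=x, a+6=g, g+7=n, e+8=m.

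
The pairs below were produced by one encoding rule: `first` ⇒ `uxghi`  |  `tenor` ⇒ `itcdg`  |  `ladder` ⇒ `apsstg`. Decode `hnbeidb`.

symptom

Every letter moves 15 places later in the alphabet, wrapping around z→a.
Undoing it on hnbeidb: h−15=s, n−15=y, b−15=m, e−15=p, i−15=t, d−15=o, b−15=m.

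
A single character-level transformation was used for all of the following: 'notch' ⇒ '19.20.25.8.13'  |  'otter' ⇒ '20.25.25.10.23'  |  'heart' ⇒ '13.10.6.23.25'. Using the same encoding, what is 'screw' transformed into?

24.8.23.10.28

The number is (letter's place in the alphabet, a=1) + 5.
For screw: s=19→24, c=3→8, r=18→23, e=5→10, w=23→28.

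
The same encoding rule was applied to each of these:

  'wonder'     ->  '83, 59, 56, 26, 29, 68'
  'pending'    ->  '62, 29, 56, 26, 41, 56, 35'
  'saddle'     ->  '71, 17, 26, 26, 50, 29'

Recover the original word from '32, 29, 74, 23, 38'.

w(#23)→83 and o(#15)→59: differences scale by 3, so n = 3·pos + 14. Each letter becomes 3×(its alphabet position, a=1..z=26) + 14.
Undoing it on 32, 29, 74, 23, 38: 32→(32−14)÷3=6=f, 29→(29−14)÷3=5=e, 74→(74−14)÷3=20=t, 23→(23−14)÷3=3=c, 38→(38−14)÷3=8=h.

fetch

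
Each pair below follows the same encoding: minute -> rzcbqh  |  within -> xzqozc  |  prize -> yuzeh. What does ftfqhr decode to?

This is an affine cipher: with a=0,…,z=25, each position x becomes (11x+15) mod 26.
Decoding ftfqhr: f(5)→19·(5−15)≡18=s; t(19)→19·(19−15)≡24=y; f(5)→19·(5−15)≡18=s; q(16)→19·(16−15)≡19=t; h(7)→19·(7−15)≡4=e; r(17)→19·(17−15)≡12=m (all mod 26).

system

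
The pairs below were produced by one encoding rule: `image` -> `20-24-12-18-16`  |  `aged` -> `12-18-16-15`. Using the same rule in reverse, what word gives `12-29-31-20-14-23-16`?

i is letter #9 and maps to 20: an offset of 11. Each letter is replaced by its alphabet position (a=1..z=26) + 11.
Reversing it on 12-29-31-20-14-23-16: 12→(12−11)÷1=1=a, 29→(29−11)÷1=18=r, 31→(31−11)÷1=20=t, 20→(20−11)÷1=9=i, 14→(14−11)÷1=3=c, 23→(23−11)÷1=12=l, 16→(16−11)÷1=5=e.

article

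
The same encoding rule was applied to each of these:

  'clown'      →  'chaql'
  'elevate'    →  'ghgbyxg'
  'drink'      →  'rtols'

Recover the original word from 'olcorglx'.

Each letter's alphabet position (a=0..z=25) is mapped through 15·x+24 mod 26 — an affine cipher.
Undoing it on olcorglx: o(14)→7·(14−24)≡8=i; l(11)→7·(11−24)≡13=n; c(2)→7·(2−24)≡2=c; o(14)→7·(14−24)≡8=i; r(17)→7·(17−24)≡3=d; g(6)→7·(6−24)≡4=e; l(11)→7·(11−24)≡13=n; x(23)→7·(23−24)≡19=t (all mod 26).

incident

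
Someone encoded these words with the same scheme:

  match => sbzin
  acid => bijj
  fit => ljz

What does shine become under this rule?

ynjtf

The shift depends on letter class: consonant m→s is +6, but vowel a→b is +1. The rule splits by letter class: vowels +1, consonants +6.
On shine: s(cons)+6=y, h(cons)+6=n, i(vowel)+1=j, n(cons)+6=t, e(vowel)+1=f.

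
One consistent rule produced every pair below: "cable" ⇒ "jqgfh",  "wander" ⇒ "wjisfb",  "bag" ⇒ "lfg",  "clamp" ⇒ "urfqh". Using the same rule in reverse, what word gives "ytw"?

rot

Read the word backwards and shift each letter +5.
Decoding ytw: shift back: y−5=t, t−5=o, w−5=r → tor; then reverse → rot.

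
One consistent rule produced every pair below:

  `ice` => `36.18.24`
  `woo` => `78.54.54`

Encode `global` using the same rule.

30.45.54.15.12.45

i(#9)→36 and c(#3)→18: differences scale by 3, so n = 3·pos + 9. The formula is n = 3×(alphabet index, a=1) + 9.
For global: g=7→30, l=12→45, o=15→54, b=2→15, a=1→12, l=12→45.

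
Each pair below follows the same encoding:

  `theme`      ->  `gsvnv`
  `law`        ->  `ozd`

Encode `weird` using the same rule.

Each pair mirrors across the alphabet (t↔g, h↔s, e↔v): positions sum to 25. Each letter is replaced by its mirror in the alphabet: a↔z, b↔y, c↔x, and so on (the Atbash cipher).
On weird: w↔d, e↔v, i↔r, r↔i, d↔w.

dvriw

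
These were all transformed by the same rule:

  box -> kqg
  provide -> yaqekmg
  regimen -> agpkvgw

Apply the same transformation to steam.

bcgcv

The rule splits by letter class: vowels +2, consonants +9.
Applying it to steam: s(cons)+9=b, t(cons)+9=c, e(vowel)+2=g, a(vowel)+2=c, m(cons)+9=v.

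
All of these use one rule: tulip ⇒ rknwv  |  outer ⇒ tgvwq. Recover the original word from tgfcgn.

The word is reversed, then every letter is shifted forward by 2.
Reversing it on tgfcgn: shift back: t−2=r, g−2=e, f−2=d, c−2=a, g−2=e, n−2=l → redael; then reverse → leader.

leader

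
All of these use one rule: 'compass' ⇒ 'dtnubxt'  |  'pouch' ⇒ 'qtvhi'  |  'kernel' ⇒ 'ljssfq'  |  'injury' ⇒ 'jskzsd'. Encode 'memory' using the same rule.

It's a Vigenère-style cipher with numeric key [1,5]: position i shifts by key[i mod 2].
On memory: m+1=n, e+5=j, m+1=n, o+5=t, r+1=s, y+5=d.

njntsd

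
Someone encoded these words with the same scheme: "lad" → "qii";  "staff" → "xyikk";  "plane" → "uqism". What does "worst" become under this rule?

The rule splits by letter class: vowels +8, consonants +5.
On worst: w(cons)+5=b, o(vowel)+8=w, r(cons)+5=w, s(cons)+5=x, t(cons)+5=y.

bwwxy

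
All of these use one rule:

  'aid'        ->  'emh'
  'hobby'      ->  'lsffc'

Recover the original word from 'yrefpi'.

unable

Each letter is shifted forward by 4 in the alphabet (a Caesar shift of +4).
Decoding yrefpi: y−4=u, r−4=n, e−4=a, f−4=b, p−4=l, i−4=e.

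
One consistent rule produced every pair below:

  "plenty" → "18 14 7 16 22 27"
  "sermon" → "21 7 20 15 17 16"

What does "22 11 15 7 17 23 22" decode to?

timeout

Each letter is replaced by its alphabet position (a=1..z=26) + 2.
Decoding 22 11 15 7 17 23 22: 22→(22−2)÷1=20=t, 11→(11−2)÷1=9=i, 15→(15−2)÷1=13=m, 7→(7−2)÷1=5=e, 17→(17−2)÷1=15=o, 23→(23−2)÷1=21=u, 22→(22−2)÷1=20=t.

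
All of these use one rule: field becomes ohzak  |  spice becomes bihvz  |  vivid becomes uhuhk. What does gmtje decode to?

f(5)→o(14) and i(8)→h(7) fit y≡15x+17 (mod 26); the inverse of 15 mod 26 is 7. Each letter's alphabet position (a=0..z=25) is mapped through 15·x+17 mod 26 — an affine cipher.
Decoding gmtje: g(6)→7·(6−17)≡1=b; m(12)→7·(12−17)≡17=r; t(19)→7·(19−17)≡14=o; j(9)→7·(9−17)≡22=w; e(4)→7·(4−17)≡13=n (all mod 26).

brown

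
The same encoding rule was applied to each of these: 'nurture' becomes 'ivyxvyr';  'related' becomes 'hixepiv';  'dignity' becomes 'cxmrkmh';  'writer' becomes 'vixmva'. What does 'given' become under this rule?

The output letters match the input read backwards, each shifted +4: nurture reversed is erutrun. Two steps: reverse the string, then apply a Caesar shift of +4.
For given: reverse → nevig; then shift: n+4=r, e+4=i, v+4=z, i+4=m, g+4=k.

rizmk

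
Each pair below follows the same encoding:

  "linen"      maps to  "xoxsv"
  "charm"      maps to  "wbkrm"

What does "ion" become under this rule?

The output letters match the input read backwards, each shifted +10: linen reversed is nenil. Two steps: reverse the string, then apply a Caesar shift of +10.
Applying it to ion: reverse → noi; then shift: n+10=x, o+10=y, i+10=s.

xys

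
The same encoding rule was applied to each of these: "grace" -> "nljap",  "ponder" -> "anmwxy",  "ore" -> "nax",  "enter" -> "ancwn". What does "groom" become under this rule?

vxxap

The output letters match the input read backwards, each shifted +9: grace reversed is ecarg. The word is reversed, then every letter is shifted forward by 9.
Applying it to groom: reverse → moorg; then shift: m+9=v, o+9=x, o+9=x, r+9=a, g+9=p.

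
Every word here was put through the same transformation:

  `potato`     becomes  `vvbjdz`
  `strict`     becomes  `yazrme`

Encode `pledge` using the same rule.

vsmmqp

Each letter shifts forward by (position + 6), i.e. 6, 7, 8, … — the shift grows by one for each successive letter.
For pledge: p+6=v, l+7=s, e+8=m, d+9=m, g+10=q, e+11=p.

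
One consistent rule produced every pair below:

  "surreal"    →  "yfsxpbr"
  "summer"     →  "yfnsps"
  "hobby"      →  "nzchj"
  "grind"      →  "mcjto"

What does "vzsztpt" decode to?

Shifts by position in surreal: pos 0: s→y (+6), pos 1: u→f (+11), pos 2: r→s (+1), pos 3: r→x (+6), pos 4: e→p (+11), pos 5: a→b (+1) — repeating every 3. The shifts repeat in a cycle of length 3: positions 0,1,… shift by +6, +11, +1, then the pattern repeats.
Undoing it on vzsztpt: v−6=p, z−11=o, s−1=r, z−6=t, t−11=i, p−1=o, t−6=n.

portion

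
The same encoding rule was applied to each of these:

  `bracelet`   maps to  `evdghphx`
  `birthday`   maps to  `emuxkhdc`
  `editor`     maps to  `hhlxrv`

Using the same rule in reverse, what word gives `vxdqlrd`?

stamina

Shifts by position in bracelet: pos 0: b→e (+3), pos 1: r→v (+4), pos 2: a→d (+3), pos 3: c→g (+4) — repeating every 2. It's a Vigenère-style cipher with numeric key [3,4]: position i shifts by key[i mod 2].
Undoing it on vxdqlrd: v−3=s, x−4=t, d−3=a, q−4=m, l−3=i, r−4=n, d−3=a.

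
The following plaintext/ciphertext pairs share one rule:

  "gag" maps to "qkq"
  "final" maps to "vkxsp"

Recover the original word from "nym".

cod

Read the word backwards and shift each letter +10.
Decoding nym: shift back: n−10=d, y−10=o, m−10=c → doc; then reverse → cod.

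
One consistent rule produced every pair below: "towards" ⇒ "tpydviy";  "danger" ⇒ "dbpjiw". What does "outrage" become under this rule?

Letter i (0-indexed) is shifted by i+0, so successive shifts are 0, 1, 2, ….
For outrage: o+0=o, u+1=v, t+2=v, r+3=u, a+4=e, g+5=l, e+6=k.

ovvuelk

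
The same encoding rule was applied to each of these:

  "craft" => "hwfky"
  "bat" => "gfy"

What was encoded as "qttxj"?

loose

Compare letters: c→h is +5, r→w is +5, a→f is +5 — a constant shift. Every letter moves 5 places later in the alphabet, wrapping around z→a.
Undoing it on qttxj: q−5=l, t−5=o, t−5=o, x−5=s, j−5=e.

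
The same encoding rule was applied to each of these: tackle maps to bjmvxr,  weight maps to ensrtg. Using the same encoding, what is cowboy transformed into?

The shift increases by 1 at each position, starting from +8: 8, 9, 10, ….
For cowboy: c+8=k, o+9=x, w+10=g, b+11=m, o+12=a, y+13=l.

kxgmal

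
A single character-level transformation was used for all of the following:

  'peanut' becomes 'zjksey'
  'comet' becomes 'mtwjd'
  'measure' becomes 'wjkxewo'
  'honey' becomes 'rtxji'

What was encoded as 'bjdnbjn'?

Shifts by position in peanut: pos 0: p→z (+10), pos 1: e→j (+5), pos 2: a→k (+10), pos 3: n→s (+5) — repeating every 2. A repeating key of period 2 is used — shifts +10, +5 over and over.
Decoding bjdnbjn: b−10=r, j−5=e, d−10=t, n−5=i, b−10=r, j−5=e, n−10=d.

retired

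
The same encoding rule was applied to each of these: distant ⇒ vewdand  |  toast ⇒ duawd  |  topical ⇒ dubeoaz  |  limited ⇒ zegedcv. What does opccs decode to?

d(3)→v(21) and i(8)→e(4) fit y≡7x+0 (mod 26); the inverse of 7 mod 26 is 15. Each letter's alphabet position (a=0..z=25) is mapped through 7·x+0 mod 26 — an affine cipher.
Undoing it on opccs: o(14)→15·(14−0)≡2=c; p(15)→15·(15−0)≡17=r; c(2)→15·(2−0)≡4=e; c(2)→15·(2−0)≡4=e; s(18)→15·(18−0)≡10=k (all mod 26).

creek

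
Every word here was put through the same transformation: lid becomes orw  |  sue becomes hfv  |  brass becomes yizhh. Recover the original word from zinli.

armor

Each pair mirrors across the alphabet (l↔o, i↔r, d↔w): positions sum to 25. Each letter is replaced by its mirror in the alphabet: a↔z, b↔y, c↔x, and so on (the Atbash cipher).
Undoing it on zinli: z↔a, i↔r, n↔m, l↔o, i↔r.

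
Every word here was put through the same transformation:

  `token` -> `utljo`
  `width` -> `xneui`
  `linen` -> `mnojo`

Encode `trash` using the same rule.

The shift depends on letter class: consonant t→u is +1, but vowel o→t is +5. Vowels shift forward by 5 and consonants shift forward by 1.
On trash: t(cons)+1=u, r(cons)+1=s, a(vowel)+5=f, s(cons)+1=t, h(cons)+1=i.

usfti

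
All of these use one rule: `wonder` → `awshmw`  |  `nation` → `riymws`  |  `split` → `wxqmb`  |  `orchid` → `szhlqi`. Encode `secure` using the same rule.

wmhyzj

Shifts by position in wonder: pos 0: w→a (+4), pos 1: o→w (+8), pos 2: n→s (+5), pos 3: d→h (+4), pos 4: e→m (+8), pos 5: r→w (+5) — repeating every 3. The shifts repeat in a cycle of length 3: positions 0,1,… shift by +4, +8, +5, then the pattern repeats.
For secure: s+4=w, e+8=m, c+5=h, u+4=y, r+8=z, e+5=j.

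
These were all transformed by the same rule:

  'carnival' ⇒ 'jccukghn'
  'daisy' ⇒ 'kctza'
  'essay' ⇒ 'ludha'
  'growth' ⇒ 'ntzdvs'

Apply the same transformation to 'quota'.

xwzac

Shifts by position in carnival: pos 0: c→j (+7), pos 1: a→c (+2), pos 2: r→c (+11), pos 3: n→u (+7), pos 4: i→k (+2), pos 5: v→g (+11) — repeating every 3. A repeating key of period 3 is used — shifts +7, +2, +11 over and over.
On quota: q+7=x, u+2=w, o+11=z, t+7=a, a+2=c.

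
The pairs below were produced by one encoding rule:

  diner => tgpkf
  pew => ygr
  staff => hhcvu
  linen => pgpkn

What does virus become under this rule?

The output letters match the input read backwards, each shifted +2: diner reversed is renid. Two steps: reverse the string, then apply a Caesar shift of +2.
Applying it to virus: reverse → suriv; then shift: s+2=u, u+2=w, r+2=t, i+2=k, v+2=x.

uwtkx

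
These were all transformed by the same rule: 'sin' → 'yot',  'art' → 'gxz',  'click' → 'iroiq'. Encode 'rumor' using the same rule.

xasux

Compare letters: s→y is +6, i→o is +6, n→t is +6 — a constant shift. It's a constant shift of +6 (ROT6).
Applying it to rumor: r+6=x, u+6=a, m+6=s, o+6=u, r+6=x.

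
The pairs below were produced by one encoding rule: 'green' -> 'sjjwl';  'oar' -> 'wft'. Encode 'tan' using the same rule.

The output letters match the input read backwards, each shifted +5: green reversed is neerg. Two steps: reverse the string, then apply a Caesar shift of +5.
Applying it to tan: reverse → nat; then shift: n+5=s, a+5=f, t+5=y.

sfy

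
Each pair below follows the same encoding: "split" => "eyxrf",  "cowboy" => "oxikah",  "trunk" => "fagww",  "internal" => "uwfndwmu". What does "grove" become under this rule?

Shifts by position in split: pos 0: s→e (+12), pos 1: p→y (+9), pos 2: l→x (+12), pos 3: i→r (+9) — repeating every 2. The shifts repeat in a cycle of length 2: positions 0,1,… shift by +12, +9, then the pattern repeats.
On grove: g+12=s, r+9=a, o+12=a, v+9=e, e+12=q.

saaeq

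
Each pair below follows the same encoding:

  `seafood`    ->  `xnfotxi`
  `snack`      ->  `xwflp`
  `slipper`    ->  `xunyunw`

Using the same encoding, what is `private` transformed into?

Shifts by position in seafood: pos 0: s→x (+5), pos 1: e→n (+9), pos 2: a→f (+5), pos 3: f→o (+9) — repeating every 2. It's a Vigenère-style cipher with numeric key [5,9]: position i shifts by key[i mod 2].
For private: p+5=u, r+9=a, i+5=n, v+9=e, a+5=f, t+9=c, e+5=j.

uanefcj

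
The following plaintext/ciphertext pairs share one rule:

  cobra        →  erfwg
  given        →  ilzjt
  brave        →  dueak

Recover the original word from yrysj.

In cobra: c→e is +2, o→r is +3, b→f is +4, r→w is +5 — the shift increases by 1 each position. Letter i (0-indexed) is shifted by i+2, so successive shifts are 2, 3, 4, ….
Undoing it on yrysj: y−2=w, r−3=o, y−4=u, s−5=n, j−6=d.

wound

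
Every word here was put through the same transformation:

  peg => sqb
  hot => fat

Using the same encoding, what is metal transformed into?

xmfqy

The output letters match the input read backwards, each shifted +12: peg reversed is gep. Read the word backwards and shift each letter +12.
Applying it to metal: reverse → latem; then shift: l+12=x, a+12=m, t+12=f, e+12=q, m+12=y.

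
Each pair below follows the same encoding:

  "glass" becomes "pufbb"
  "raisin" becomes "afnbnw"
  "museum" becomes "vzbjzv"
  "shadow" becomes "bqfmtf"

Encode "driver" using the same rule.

The shift depends on letter class: consonant g→p is +9, but vowel a→f is +5. Two shifts are in play — +5 for a/e/i/o/u, +9 for every other letter.
Applying it to driver: d(cons)+9=m, r(cons)+9=a, i(vowel)+5=n, v(cons)+9=e, e(vowel)+5=j, r(cons)+9=a.

maneja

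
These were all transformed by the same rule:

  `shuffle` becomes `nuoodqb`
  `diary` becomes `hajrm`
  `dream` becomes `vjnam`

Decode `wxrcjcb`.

Read the word backwards and shift each letter +9.
Reversing it on wxrcjcb: shift back: w−9=n, x−9=o, r−9=i, c−9=t, j−9=a, c−9=t, b−9=s → noitats; then reverse → station.

station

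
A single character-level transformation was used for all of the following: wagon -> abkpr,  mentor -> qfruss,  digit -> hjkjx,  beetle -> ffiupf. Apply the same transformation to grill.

ksmmp

It's a Vigenère-style cipher with numeric key [4,1]: position i shifts by key[i mod 2].
On grill: g+4=k, r+1=s, i+4=m, l+1=m, l+4=p.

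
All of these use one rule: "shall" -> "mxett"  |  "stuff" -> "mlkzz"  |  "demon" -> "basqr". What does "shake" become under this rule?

s(18)→m(12) and h(7)→x(23) fit y≡25x+4 (mod 26); the inverse of 25 mod 26 is 25. This is an affine cipher: with a=0,…,z=25, each position x becomes (25x+4) mod 26.
For shake: s(18)→25·18+4≡12=m; h(7)→25·7+4≡23=x; a(0)→25·0+4≡4=e; k(10)→25·10+4≡20=u; e(4)→25·4+4≡0=a (all mod 26).

mxeua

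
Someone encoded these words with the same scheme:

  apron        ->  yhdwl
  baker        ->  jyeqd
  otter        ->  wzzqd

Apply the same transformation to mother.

awzxqd

Each letter's alphabet position (a=0..z=25) is mapped through 11·x+24 mod 26 — an affine cipher.
Applying it to mother: m(12)→11·12+24≡0=a; o(14)→11·14+24≡22=w; t(19)→11·19+24≡25=z; h(7)→11·7+24≡23=x; e(4)→11·4+24≡16=q; r(17)→11·17+24≡3=d (all mod 26).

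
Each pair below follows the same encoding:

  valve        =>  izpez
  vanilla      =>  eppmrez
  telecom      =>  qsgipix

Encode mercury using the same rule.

cvygviq

The word is reversed, then every letter is shifted forward by 4.
For mercury: reverse → yrucrem; then shift: y+4=c, r+4=v, u+4=y, c+4=g, r+4=v, e+4=i, m+4=q.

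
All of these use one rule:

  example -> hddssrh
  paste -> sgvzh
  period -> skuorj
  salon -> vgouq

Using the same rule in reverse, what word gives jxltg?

grind

Shifts by position in example: pos 0: e→h (+3), pos 1: x→d (+6), pos 2: a→d (+3), pos 3: m→s (+6) — repeating every 2. A repeating key of period 2 is used — shifts +3, +6 over and over.
Reversing it on jxltg: j−3=g, x−6=r, l−3=i, t−6=n, g−3=d.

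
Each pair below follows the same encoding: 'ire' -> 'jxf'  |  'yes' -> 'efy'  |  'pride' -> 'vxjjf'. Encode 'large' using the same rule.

The shift depends on letter class: consonant r→x is +6, but vowel i→j is +1. Two shifts are in play — +1 for a/e/i/o/u, +6 for every other letter.
On large: l(cons)+6=r, a(vowel)+1=b, r(cons)+6=x, g(cons)+6=m, e(vowel)+1=f.

rbxmf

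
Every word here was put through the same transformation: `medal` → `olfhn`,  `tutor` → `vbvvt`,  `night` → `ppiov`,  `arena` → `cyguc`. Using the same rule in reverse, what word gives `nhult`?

Shifts by position in medal: pos 0: m→o (+2), pos 1: e→l (+7), pos 2: d→f (+2), pos 3: a→h (+7) — repeating every 2. The shifts repeat in a cycle of length 2: positions 0,1,… shift by +2, +7, then the pattern repeats.
Reversing it on nhult: n−2=l, h−7=a, u−2=s, l−7=e, t−2=r.

laser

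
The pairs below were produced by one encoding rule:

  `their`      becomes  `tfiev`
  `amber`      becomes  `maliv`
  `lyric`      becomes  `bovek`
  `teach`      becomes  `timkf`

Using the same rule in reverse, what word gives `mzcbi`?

t(19)→t(19) and h(7)→f(5) fit y≡25x+12 (mod 26); the inverse of 25 mod 26 is 25. Each letter's alphabet position (a=0..z=25) is mapped through 25·x+12 mod 26 — an affine cipher.
Reversing it on mzcbi: m(12)→25·(12−12)≡0=a; z(25)→25·(25−12)≡13=n; c(2)→25·(2−12)≡10=k; b(1)→25·(1−12)≡11=l; i(8)→25·(8−12)≡4=e (all mod 26).

ankle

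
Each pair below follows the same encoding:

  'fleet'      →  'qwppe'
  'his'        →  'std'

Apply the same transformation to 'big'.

mtr

Compare letters: f→q is +11, l→w is +11, e→p is +11 — a constant shift. Every letter moves 11 places later in the alphabet, wrapping around z→a.
Applying it to big: b+11=m, i+11=t, g+11=r.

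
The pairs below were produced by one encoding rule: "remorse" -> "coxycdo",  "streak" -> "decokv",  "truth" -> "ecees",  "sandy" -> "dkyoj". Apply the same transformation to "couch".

The shift depends on letter class: consonant r→c is +11, but vowel e→o is +10. Vowels shift forward by 10 and consonants shift forward by 11.
For couch: c(cons)+11=n, o(vowel)+10=y, u(vowel)+10=e, c(cons)+11=n, h(cons)+11=s.

nyens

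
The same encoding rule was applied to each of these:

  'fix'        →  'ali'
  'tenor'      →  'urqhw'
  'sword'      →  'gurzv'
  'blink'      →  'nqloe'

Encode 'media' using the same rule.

Read the word backwards and shift each letter +3.
On media: reverse → aidem; then shift: a+3=d, i+3=l, d+3=g, e+3=h, m+3=p.

dlghp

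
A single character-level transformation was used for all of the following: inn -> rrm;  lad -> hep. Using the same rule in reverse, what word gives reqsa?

The word is reversed, then every letter is shifted forward by 4.
Reversing it on reqsa: shift back: r−4=n, e−4=a, q−4=m, s−4=o, a−4=w → namow; then reverse → woman.

woman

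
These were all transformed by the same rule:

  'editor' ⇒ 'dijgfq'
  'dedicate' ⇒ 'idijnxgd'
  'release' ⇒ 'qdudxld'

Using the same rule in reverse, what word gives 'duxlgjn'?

elastic

e(4)→d(3) and d(3)→i(8) fit y≡21x+23 (mod 26); the inverse of 21 mod 26 is 5. Treating letters as 0–25, the rule is x ↦ 21x + 23 (mod 26).
Decoding duxlgjn: d(3)→5·(3−23)≡4=e; u(20)→5·(20−23)≡11=l; x(23)→5·(23−23)≡0=a; l(11)→5·(11−23)≡18=s; g(6)→5·(6−23)≡19=t; j(9)→5·(9−23)≡8=i; n(13)→5·(13−23)≡2=c (all mod 26).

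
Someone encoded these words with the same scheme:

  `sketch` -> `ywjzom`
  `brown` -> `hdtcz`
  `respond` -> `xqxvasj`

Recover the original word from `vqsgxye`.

Shifts by position in sketch: pos 0: s→y (+6), pos 1: k→w (+12), pos 2: e→j (+5), pos 3: t→z (+6), pos 4: c→o (+12), pos 5: h→m (+5) — repeating every 3. It's a Vigenère-style cipher with numeric key [6,12,5]: position i shifts by key[i mod 3].
Reversing it on vqsgxye: v−6=p, q−12=e, s−5=n, g−6=a, x−12=l, y−5=t, e−6=y.

penalty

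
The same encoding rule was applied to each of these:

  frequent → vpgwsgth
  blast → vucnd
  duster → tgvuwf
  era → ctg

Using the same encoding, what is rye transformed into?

The output letters match the input read backwards, each shifted +2: frequent reversed is tneuqerf. Read the word backwards and shift each letter +2.
Applying it to rye: reverse → eyr; then shift: e+2=g, y+2=a, r+2=t.

gat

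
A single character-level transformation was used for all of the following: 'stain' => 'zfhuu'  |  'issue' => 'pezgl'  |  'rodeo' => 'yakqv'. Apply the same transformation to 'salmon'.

zmsyvz

Shifts by position in stain: pos 0: s→z (+7), pos 1: t→f (+12), pos 2: a→h (+7), pos 3: i→u (+12) — repeating every 2. The shifts repeat in a cycle of length 2: positions 0,1,… shift by +7, +12, then the pattern repeats.
For salmon: s+7=z, a+12=m, l+7=s, m+12=y, o+7=v, n+12=z.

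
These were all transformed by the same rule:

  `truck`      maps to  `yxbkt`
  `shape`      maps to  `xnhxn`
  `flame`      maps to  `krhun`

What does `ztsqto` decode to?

Each letter shifts forward by (position + 5), i.e. 5, 6, 7, … — the shift grows by one for each successive letter.
Decoding ztsqto: z−5=u, t−6=n, s−7=l, q−8=i, t−9=k, o−10=e.

unlike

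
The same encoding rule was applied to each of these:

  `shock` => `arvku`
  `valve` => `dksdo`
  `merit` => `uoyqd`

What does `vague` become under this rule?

dknco

Shifts by position in shock: pos 0: s→a (+8), pos 1: h→r (+10), pos 2: o→v (+7), pos 3: c→k (+8), pos 4: k→u (+10) — repeating every 3. A repeating key of period 3 is used — shifts +8, +10, +7 over and over.
For vague: v+8=d, a+10=k, g+7=n, u+8=c, e+10=o.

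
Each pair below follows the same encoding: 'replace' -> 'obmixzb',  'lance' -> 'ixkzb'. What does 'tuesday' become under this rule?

Every letter moves 23 places later in the alphabet, wrapping around z→a.
For tuesday: t+23=q, u+23=r, e+23=b, s+23=p, d+23=a, a+23=x, y+23=v.

qrbpaxv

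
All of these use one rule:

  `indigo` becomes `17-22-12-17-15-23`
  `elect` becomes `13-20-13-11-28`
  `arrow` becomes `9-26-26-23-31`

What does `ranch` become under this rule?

i is letter #9 and maps to 17: an offset of 8. Letters become their 1-based position plus 8 (so a→9, b→10, …).
Applying it to ranch: r=18→26, a=1→9, n=14→22, c=3→11, h=8→16.

26-9-22-11-16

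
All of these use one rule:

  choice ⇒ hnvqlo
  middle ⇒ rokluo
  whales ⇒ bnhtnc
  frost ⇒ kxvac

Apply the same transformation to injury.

ntqcai

Each letter shifts forward by (position + 5), i.e. 5, 6, 7, … — the shift grows by one for each successive letter.
On injury: i+5=n, n+6=t, j+7=q, u+8=c, r+9=a, y+10=i.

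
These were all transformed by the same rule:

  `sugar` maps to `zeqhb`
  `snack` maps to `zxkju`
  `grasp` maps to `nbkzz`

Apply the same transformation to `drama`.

kbktk

Shifts by position in sugar: pos 0: s→z (+7), pos 1: u→e (+10), pos 2: g→q (+10), pos 3: a→h (+7), pos 4: r→b (+10) — repeating every 3. The shifts repeat in a cycle of length 3: positions 0,1,… shift by +7, +10, +10, then the pattern repeats.
On drama: d+7=k, r+10=b, a+10=k, m+7=t, a+10=k.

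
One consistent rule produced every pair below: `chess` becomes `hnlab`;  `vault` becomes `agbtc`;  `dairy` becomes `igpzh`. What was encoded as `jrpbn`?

Letter i (0-indexed) is shifted by i+5, so successive shifts are 5, 6, 7, ….
Undoing it on jrpbn: j−5=e, r−6=l, p−7=i, b−8=t, n−9=e.

elite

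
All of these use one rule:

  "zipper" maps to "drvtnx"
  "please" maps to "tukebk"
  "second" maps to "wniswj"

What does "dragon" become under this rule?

Shifts by position in zipper: pos 0: z→d (+4), pos 1: i→r (+9), pos 2: p→v (+6), pos 3: p→t (+4), pos 4: e→n (+9), pos 5: r→x (+6) — repeating every 3. A repeating key of period 3 is used — shifts +4, +9, +6 over and over.
On dragon: d+4=h, r+9=a, a+6=g, g+4=k, o+9=x, n+6=t.

hagkxt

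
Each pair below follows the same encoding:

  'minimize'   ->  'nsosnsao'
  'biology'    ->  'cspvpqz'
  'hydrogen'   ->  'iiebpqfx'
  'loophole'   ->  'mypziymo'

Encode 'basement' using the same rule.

Shifts by position in minimize: pos 0: m→n (+1), pos 1: i→s (+10), pos 2: n→o (+1), pos 3: i→s (+10) — repeating every 2. It's a Vigenère-style cipher with numeric key [1,10]: position i shifts by key[i mod 2].
On basement: b+1=c, a+10=k, s+1=t, e+10=o, m+1=n, e+10=o, n+1=o, t+10=d.

cktonood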